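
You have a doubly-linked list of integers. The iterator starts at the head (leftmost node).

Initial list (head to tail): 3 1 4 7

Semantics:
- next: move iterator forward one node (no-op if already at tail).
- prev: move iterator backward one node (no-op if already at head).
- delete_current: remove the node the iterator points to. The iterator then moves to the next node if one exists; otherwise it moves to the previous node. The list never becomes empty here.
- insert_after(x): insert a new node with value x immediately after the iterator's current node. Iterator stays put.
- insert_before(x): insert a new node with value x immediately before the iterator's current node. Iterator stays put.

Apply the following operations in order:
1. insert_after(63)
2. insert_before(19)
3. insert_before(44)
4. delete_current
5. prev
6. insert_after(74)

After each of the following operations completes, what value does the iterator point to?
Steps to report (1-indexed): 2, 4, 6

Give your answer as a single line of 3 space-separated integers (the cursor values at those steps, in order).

Answer: 3 63 44

Derivation:
After 1 (insert_after(63)): list=[3, 63, 1, 4, 7] cursor@3
After 2 (insert_before(19)): list=[19, 3, 63, 1, 4, 7] cursor@3
After 3 (insert_before(44)): list=[19, 44, 3, 63, 1, 4, 7] cursor@3
After 4 (delete_current): list=[19, 44, 63, 1, 4, 7] cursor@63
After 5 (prev): list=[19, 44, 63, 1, 4, 7] cursor@44
After 6 (insert_after(74)): list=[19, 44, 74, 63, 1, 4, 7] cursor@44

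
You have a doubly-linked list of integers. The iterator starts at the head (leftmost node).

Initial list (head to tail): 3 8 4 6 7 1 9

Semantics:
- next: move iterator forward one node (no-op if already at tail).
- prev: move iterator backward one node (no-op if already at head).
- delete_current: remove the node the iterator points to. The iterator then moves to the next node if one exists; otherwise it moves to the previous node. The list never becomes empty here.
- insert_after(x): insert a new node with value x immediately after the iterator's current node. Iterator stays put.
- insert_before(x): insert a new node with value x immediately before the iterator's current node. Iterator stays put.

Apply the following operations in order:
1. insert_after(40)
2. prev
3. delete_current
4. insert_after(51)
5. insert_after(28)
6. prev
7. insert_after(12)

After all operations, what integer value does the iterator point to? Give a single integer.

Answer: 40

Derivation:
After 1 (insert_after(40)): list=[3, 40, 8, 4, 6, 7, 1, 9] cursor@3
After 2 (prev): list=[3, 40, 8, 4, 6, 7, 1, 9] cursor@3
After 3 (delete_current): list=[40, 8, 4, 6, 7, 1, 9] cursor@40
After 4 (insert_after(51)): list=[40, 51, 8, 4, 6, 7, 1, 9] cursor@40
After 5 (insert_after(28)): list=[40, 28, 51, 8, 4, 6, 7, 1, 9] cursor@40
After 6 (prev): list=[40, 28, 51, 8, 4, 6, 7, 1, 9] cursor@40
After 7 (insert_after(12)): list=[40, 12, 28, 51, 8, 4, 6, 7, 1, 9] cursor@40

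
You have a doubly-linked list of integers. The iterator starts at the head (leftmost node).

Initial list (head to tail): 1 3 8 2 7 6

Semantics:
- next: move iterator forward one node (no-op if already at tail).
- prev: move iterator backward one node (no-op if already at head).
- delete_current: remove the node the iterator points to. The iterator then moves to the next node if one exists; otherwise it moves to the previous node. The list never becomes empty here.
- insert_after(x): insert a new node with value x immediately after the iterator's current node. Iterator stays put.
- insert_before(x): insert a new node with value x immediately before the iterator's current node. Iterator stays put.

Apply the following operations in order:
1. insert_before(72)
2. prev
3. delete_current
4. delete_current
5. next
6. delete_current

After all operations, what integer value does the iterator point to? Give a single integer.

After 1 (insert_before(72)): list=[72, 1, 3, 8, 2, 7, 6] cursor@1
After 2 (prev): list=[72, 1, 3, 8, 2, 7, 6] cursor@72
After 3 (delete_current): list=[1, 3, 8, 2, 7, 6] cursor@1
After 4 (delete_current): list=[3, 8, 2, 7, 6] cursor@3
After 5 (next): list=[3, 8, 2, 7, 6] cursor@8
After 6 (delete_current): list=[3, 2, 7, 6] cursor@2

Answer: 2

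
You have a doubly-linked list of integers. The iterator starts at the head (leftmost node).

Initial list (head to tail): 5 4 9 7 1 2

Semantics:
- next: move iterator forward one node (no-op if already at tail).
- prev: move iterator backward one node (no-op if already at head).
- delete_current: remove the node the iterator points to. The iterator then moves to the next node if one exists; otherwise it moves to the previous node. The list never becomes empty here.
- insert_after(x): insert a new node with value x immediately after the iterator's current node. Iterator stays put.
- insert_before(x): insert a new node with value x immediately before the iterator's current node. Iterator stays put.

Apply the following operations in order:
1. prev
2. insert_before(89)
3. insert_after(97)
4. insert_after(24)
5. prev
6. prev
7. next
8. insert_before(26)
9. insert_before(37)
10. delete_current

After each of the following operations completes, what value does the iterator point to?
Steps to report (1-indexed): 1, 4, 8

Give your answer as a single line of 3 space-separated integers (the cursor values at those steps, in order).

After 1 (prev): list=[5, 4, 9, 7, 1, 2] cursor@5
After 2 (insert_before(89)): list=[89, 5, 4, 9, 7, 1, 2] cursor@5
After 3 (insert_after(97)): list=[89, 5, 97, 4, 9, 7, 1, 2] cursor@5
After 4 (insert_after(24)): list=[89, 5, 24, 97, 4, 9, 7, 1, 2] cursor@5
After 5 (prev): list=[89, 5, 24, 97, 4, 9, 7, 1, 2] cursor@89
After 6 (prev): list=[89, 5, 24, 97, 4, 9, 7, 1, 2] cursor@89
After 7 (next): list=[89, 5, 24, 97, 4, 9, 7, 1, 2] cursor@5
After 8 (insert_before(26)): list=[89, 26, 5, 24, 97, 4, 9, 7, 1, 2] cursor@5
After 9 (insert_before(37)): list=[89, 26, 37, 5, 24, 97, 4, 9, 7, 1, 2] cursor@5
After 10 (delete_current): list=[89, 26, 37, 24, 97, 4, 9, 7, 1, 2] cursor@24

Answer: 5 5 5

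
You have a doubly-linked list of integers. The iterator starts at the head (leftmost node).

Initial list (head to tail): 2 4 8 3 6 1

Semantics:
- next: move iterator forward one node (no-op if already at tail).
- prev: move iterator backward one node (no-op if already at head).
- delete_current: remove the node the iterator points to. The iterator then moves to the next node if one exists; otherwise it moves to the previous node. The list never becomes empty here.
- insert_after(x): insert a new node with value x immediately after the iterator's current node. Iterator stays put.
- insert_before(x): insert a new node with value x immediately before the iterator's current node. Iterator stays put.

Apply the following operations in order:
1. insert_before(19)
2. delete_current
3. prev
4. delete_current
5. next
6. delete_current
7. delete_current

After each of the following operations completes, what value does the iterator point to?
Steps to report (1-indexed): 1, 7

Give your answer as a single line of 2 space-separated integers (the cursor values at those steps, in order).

Answer: 2 6

Derivation:
After 1 (insert_before(19)): list=[19, 2, 4, 8, 3, 6, 1] cursor@2
After 2 (delete_current): list=[19, 4, 8, 3, 6, 1] cursor@4
After 3 (prev): list=[19, 4, 8, 3, 6, 1] cursor@19
After 4 (delete_current): list=[4, 8, 3, 6, 1] cursor@4
After 5 (next): list=[4, 8, 3, 6, 1] cursor@8
After 6 (delete_current): list=[4, 3, 6, 1] cursor@3
After 7 (delete_current): list=[4, 6, 1] cursor@6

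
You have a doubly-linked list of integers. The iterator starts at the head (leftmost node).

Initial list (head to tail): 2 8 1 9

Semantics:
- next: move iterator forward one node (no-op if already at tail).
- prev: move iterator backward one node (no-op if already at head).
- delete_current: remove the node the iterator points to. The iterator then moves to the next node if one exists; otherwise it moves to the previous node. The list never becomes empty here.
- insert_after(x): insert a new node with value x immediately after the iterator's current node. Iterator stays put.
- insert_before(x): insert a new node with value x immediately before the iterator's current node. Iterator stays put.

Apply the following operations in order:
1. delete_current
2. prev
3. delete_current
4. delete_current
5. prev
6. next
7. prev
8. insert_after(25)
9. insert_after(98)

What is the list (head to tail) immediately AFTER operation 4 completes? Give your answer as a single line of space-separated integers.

Answer: 9

Derivation:
After 1 (delete_current): list=[8, 1, 9] cursor@8
After 2 (prev): list=[8, 1, 9] cursor@8
After 3 (delete_current): list=[1, 9] cursor@1
After 4 (delete_current): list=[9] cursor@9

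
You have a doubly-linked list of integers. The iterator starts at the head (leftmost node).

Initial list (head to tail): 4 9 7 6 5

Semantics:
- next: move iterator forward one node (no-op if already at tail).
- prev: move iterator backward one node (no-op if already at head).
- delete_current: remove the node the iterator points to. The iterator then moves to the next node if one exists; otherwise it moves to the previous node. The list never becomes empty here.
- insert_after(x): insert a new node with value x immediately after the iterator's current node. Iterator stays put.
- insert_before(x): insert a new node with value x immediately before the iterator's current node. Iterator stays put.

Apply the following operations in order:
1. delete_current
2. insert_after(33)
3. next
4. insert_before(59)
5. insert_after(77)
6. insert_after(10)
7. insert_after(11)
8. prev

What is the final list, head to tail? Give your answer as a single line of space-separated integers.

Answer: 9 59 33 11 10 77 7 6 5

Derivation:
After 1 (delete_current): list=[9, 7, 6, 5] cursor@9
After 2 (insert_after(33)): list=[9, 33, 7, 6, 5] cursor@9
After 3 (next): list=[9, 33, 7, 6, 5] cursor@33
After 4 (insert_before(59)): list=[9, 59, 33, 7, 6, 5] cursor@33
After 5 (insert_after(77)): list=[9, 59, 33, 77, 7, 6, 5] cursor@33
After 6 (insert_after(10)): list=[9, 59, 33, 10, 77, 7, 6, 5] cursor@33
After 7 (insert_after(11)): list=[9, 59, 33, 11, 10, 77, 7, 6, 5] cursor@33
After 8 (prev): list=[9, 59, 33, 11, 10, 77, 7, 6, 5] cursor@59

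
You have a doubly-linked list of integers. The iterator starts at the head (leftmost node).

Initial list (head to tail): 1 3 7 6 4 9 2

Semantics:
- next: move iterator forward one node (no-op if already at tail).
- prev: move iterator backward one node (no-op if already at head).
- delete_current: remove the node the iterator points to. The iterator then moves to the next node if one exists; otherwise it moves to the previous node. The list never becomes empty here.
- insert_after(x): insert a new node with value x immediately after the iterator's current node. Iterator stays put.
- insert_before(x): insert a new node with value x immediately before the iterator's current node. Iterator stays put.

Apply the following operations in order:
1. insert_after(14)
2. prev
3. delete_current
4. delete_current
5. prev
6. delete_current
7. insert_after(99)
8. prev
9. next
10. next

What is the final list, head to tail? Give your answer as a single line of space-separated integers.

Answer: 7 99 6 4 9 2

Derivation:
After 1 (insert_after(14)): list=[1, 14, 3, 7, 6, 4, 9, 2] cursor@1
After 2 (prev): list=[1, 14, 3, 7, 6, 4, 9, 2] cursor@1
After 3 (delete_current): list=[14, 3, 7, 6, 4, 9, 2] cursor@14
After 4 (delete_current): list=[3, 7, 6, 4, 9, 2] cursor@3
After 5 (prev): list=[3, 7, 6, 4, 9, 2] cursor@3
After 6 (delete_current): list=[7, 6, 4, 9, 2] cursor@7
After 7 (insert_after(99)): list=[7, 99, 6, 4, 9, 2] cursor@7
After 8 (prev): list=[7, 99, 6, 4, 9, 2] cursor@7
After 9 (next): list=[7, 99, 6, 4, 9, 2] cursor@99
After 10 (next): list=[7, 99, 6, 4, 9, 2] cursor@6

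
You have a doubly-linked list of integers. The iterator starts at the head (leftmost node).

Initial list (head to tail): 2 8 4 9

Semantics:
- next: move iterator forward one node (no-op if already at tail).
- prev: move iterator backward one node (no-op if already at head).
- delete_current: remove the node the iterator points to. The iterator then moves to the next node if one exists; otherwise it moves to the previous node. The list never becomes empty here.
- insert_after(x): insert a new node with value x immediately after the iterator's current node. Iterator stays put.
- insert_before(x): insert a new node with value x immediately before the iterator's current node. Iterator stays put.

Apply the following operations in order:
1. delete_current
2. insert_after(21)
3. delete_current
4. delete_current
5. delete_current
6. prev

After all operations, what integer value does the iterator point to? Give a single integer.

After 1 (delete_current): list=[8, 4, 9] cursor@8
After 2 (insert_after(21)): list=[8, 21, 4, 9] cursor@8
After 3 (delete_current): list=[21, 4, 9] cursor@21
After 4 (delete_current): list=[4, 9] cursor@4
After 5 (delete_current): list=[9] cursor@9
After 6 (prev): list=[9] cursor@9

Answer: 9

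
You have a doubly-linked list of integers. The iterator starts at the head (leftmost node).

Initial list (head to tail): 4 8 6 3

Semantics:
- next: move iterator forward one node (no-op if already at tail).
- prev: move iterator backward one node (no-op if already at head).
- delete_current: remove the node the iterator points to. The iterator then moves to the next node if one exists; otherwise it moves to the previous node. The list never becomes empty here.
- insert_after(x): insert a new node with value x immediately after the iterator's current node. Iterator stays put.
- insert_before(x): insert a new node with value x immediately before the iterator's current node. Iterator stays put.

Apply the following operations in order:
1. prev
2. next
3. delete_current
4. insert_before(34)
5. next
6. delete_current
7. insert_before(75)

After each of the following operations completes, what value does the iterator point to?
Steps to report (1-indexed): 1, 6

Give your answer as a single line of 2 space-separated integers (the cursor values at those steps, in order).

Answer: 4 6

Derivation:
After 1 (prev): list=[4, 8, 6, 3] cursor@4
After 2 (next): list=[4, 8, 6, 3] cursor@8
After 3 (delete_current): list=[4, 6, 3] cursor@6
After 4 (insert_before(34)): list=[4, 34, 6, 3] cursor@6
After 5 (next): list=[4, 34, 6, 3] cursor@3
After 6 (delete_current): list=[4, 34, 6] cursor@6
After 7 (insert_before(75)): list=[4, 34, 75, 6] cursor@6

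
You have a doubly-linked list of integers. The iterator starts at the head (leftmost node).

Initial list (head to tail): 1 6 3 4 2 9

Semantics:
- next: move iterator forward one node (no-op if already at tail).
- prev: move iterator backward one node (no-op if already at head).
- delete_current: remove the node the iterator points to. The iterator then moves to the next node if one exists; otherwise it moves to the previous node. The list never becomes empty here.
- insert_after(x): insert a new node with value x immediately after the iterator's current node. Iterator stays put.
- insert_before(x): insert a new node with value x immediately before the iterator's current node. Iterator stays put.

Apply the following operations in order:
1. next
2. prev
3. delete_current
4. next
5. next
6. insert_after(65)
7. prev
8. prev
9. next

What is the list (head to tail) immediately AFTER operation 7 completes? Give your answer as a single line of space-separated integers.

After 1 (next): list=[1, 6, 3, 4, 2, 9] cursor@6
After 2 (prev): list=[1, 6, 3, 4, 2, 9] cursor@1
After 3 (delete_current): list=[6, 3, 4, 2, 9] cursor@6
After 4 (next): list=[6, 3, 4, 2, 9] cursor@3
After 5 (next): list=[6, 3, 4, 2, 9] cursor@4
After 6 (insert_after(65)): list=[6, 3, 4, 65, 2, 9] cursor@4
After 7 (prev): list=[6, 3, 4, 65, 2, 9] cursor@3

Answer: 6 3 4 65 2 9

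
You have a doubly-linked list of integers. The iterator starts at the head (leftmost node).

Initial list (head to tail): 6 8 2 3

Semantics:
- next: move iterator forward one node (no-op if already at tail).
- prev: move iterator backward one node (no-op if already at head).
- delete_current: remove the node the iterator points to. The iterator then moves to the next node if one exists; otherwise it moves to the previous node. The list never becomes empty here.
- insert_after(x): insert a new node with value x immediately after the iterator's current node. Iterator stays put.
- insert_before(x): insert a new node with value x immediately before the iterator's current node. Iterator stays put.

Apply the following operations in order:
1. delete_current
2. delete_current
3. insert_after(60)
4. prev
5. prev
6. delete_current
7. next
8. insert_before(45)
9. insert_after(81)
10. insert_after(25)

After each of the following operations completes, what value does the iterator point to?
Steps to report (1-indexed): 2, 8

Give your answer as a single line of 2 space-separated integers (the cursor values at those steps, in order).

Answer: 2 3

Derivation:
After 1 (delete_current): list=[8, 2, 3] cursor@8
After 2 (delete_current): list=[2, 3] cursor@2
After 3 (insert_after(60)): list=[2, 60, 3] cursor@2
After 4 (prev): list=[2, 60, 3] cursor@2
After 5 (prev): list=[2, 60, 3] cursor@2
After 6 (delete_current): list=[60, 3] cursor@60
After 7 (next): list=[60, 3] cursor@3
After 8 (insert_before(45)): list=[60, 45, 3] cursor@3
After 9 (insert_after(81)): list=[60, 45, 3, 81] cursor@3
After 10 (insert_after(25)): list=[60, 45, 3, 25, 81] cursor@3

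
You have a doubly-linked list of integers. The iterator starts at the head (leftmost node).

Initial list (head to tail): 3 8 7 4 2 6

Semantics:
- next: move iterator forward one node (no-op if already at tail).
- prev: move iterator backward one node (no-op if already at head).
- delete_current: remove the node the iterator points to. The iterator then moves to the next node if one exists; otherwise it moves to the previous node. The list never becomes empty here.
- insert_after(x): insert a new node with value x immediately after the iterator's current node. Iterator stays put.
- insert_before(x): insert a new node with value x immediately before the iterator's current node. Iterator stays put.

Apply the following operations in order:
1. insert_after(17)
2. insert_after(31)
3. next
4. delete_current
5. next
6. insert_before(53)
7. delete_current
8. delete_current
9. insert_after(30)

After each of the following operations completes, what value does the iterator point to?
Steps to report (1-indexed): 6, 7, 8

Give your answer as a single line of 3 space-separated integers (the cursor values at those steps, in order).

Answer: 8 7 4

Derivation:
After 1 (insert_after(17)): list=[3, 17, 8, 7, 4, 2, 6] cursor@3
After 2 (insert_after(31)): list=[3, 31, 17, 8, 7, 4, 2, 6] cursor@3
After 3 (next): list=[3, 31, 17, 8, 7, 4, 2, 6] cursor@31
After 4 (delete_current): list=[3, 17, 8, 7, 4, 2, 6] cursor@17
After 5 (next): list=[3, 17, 8, 7, 4, 2, 6] cursor@8
After 6 (insert_before(53)): list=[3, 17, 53, 8, 7, 4, 2, 6] cursor@8
After 7 (delete_current): list=[3, 17, 53, 7, 4, 2, 6] cursor@7
After 8 (delete_current): list=[3, 17, 53, 4, 2, 6] cursor@4
After 9 (insert_after(30)): list=[3, 17, 53, 4, 30, 2, 6] cursor@4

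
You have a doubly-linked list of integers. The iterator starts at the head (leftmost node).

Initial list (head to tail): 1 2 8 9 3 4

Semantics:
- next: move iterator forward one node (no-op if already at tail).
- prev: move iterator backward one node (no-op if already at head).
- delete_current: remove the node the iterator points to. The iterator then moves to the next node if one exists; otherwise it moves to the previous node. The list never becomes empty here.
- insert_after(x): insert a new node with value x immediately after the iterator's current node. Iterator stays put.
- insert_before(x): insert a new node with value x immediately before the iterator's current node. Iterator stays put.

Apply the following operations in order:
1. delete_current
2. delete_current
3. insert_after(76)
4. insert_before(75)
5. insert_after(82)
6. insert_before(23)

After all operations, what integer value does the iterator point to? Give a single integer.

After 1 (delete_current): list=[2, 8, 9, 3, 4] cursor@2
After 2 (delete_current): list=[8, 9, 3, 4] cursor@8
After 3 (insert_after(76)): list=[8, 76, 9, 3, 4] cursor@8
After 4 (insert_before(75)): list=[75, 8, 76, 9, 3, 4] cursor@8
After 5 (insert_after(82)): list=[75, 8, 82, 76, 9, 3, 4] cursor@8
After 6 (insert_before(23)): list=[75, 23, 8, 82, 76, 9, 3, 4] cursor@8

Answer: 8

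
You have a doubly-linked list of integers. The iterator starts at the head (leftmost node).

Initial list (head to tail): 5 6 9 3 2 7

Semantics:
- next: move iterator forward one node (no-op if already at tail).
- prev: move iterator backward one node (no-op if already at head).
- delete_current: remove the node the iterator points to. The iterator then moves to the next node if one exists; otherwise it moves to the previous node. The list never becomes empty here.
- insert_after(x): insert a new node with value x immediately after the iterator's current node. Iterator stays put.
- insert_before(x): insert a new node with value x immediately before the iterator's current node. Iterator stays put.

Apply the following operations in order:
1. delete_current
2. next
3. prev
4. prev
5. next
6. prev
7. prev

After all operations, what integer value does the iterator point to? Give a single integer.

Answer: 6

Derivation:
After 1 (delete_current): list=[6, 9, 3, 2, 7] cursor@6
After 2 (next): list=[6, 9, 3, 2, 7] cursor@9
After 3 (prev): list=[6, 9, 3, 2, 7] cursor@6
After 4 (prev): list=[6, 9, 3, 2, 7] cursor@6
After 5 (next): list=[6, 9, 3, 2, 7] cursor@9
After 6 (prev): list=[6, 9, 3, 2, 7] cursor@6
After 7 (prev): list=[6, 9, 3, 2, 7] cursor@6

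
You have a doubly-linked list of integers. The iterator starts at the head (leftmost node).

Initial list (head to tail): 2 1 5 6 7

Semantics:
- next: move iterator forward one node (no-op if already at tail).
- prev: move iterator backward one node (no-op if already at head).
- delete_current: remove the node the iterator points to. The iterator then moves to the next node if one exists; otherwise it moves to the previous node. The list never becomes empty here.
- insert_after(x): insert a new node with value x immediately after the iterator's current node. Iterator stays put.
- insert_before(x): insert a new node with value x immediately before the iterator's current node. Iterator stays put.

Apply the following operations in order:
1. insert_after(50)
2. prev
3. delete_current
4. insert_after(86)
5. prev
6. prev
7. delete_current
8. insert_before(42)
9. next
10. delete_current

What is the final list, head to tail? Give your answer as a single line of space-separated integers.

Answer: 42 86 5 6 7

Derivation:
After 1 (insert_after(50)): list=[2, 50, 1, 5, 6, 7] cursor@2
After 2 (prev): list=[2, 50, 1, 5, 6, 7] cursor@2
After 3 (delete_current): list=[50, 1, 5, 6, 7] cursor@50
After 4 (insert_after(86)): list=[50, 86, 1, 5, 6, 7] cursor@50
After 5 (prev): list=[50, 86, 1, 5, 6, 7] cursor@50
After 6 (prev): list=[50, 86, 1, 5, 6, 7] cursor@50
After 7 (delete_current): list=[86, 1, 5, 6, 7] cursor@86
After 8 (insert_before(42)): list=[42, 86, 1, 5, 6, 7] cursor@86
After 9 (next): list=[42, 86, 1, 5, 6, 7] cursor@1
After 10 (delete_current): list=[42, 86, 5, 6, 7] cursor@5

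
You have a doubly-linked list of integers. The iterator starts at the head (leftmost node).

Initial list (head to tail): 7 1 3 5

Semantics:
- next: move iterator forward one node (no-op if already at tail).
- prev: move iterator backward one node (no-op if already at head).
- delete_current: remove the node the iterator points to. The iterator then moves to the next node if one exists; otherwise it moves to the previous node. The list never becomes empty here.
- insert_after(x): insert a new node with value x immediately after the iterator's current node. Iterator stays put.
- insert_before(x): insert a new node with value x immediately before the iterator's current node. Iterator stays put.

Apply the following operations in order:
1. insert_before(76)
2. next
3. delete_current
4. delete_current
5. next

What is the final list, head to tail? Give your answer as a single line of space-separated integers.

Answer: 76 7 5

Derivation:
After 1 (insert_before(76)): list=[76, 7, 1, 3, 5] cursor@7
After 2 (next): list=[76, 7, 1, 3, 5] cursor@1
After 3 (delete_current): list=[76, 7, 3, 5] cursor@3
After 4 (delete_current): list=[76, 7, 5] cursor@5
After 5 (next): list=[76, 7, 5] cursor@5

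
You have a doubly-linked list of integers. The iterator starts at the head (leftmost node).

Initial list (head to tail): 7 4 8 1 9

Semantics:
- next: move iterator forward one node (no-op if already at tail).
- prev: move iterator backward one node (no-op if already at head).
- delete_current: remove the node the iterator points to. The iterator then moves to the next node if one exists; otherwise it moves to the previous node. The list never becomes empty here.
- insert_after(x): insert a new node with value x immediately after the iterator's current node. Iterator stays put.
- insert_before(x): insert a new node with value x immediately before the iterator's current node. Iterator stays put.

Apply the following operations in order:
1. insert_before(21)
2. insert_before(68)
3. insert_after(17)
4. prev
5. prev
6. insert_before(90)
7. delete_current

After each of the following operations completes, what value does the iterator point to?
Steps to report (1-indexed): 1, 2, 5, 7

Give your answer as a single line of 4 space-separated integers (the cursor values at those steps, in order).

Answer: 7 7 21 68

Derivation:
After 1 (insert_before(21)): list=[21, 7, 4, 8, 1, 9] cursor@7
After 2 (insert_before(68)): list=[21, 68, 7, 4, 8, 1, 9] cursor@7
After 3 (insert_after(17)): list=[21, 68, 7, 17, 4, 8, 1, 9] cursor@7
After 4 (prev): list=[21, 68, 7, 17, 4, 8, 1, 9] cursor@68
After 5 (prev): list=[21, 68, 7, 17, 4, 8, 1, 9] cursor@21
After 6 (insert_before(90)): list=[90, 21, 68, 7, 17, 4, 8, 1, 9] cursor@21
After 7 (delete_current): list=[90, 68, 7, 17, 4, 8, 1, 9] cursor@68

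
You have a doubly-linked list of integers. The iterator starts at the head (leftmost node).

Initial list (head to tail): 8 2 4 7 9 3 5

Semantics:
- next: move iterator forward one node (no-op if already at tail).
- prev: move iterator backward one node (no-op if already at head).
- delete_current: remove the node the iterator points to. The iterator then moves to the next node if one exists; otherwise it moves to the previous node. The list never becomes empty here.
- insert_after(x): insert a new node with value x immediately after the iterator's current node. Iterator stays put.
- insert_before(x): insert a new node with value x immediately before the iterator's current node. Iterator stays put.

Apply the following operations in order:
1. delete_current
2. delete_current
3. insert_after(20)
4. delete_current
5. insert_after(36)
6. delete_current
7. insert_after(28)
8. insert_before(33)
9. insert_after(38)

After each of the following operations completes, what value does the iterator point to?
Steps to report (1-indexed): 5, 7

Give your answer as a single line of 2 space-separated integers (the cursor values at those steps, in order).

Answer: 20 36

Derivation:
After 1 (delete_current): list=[2, 4, 7, 9, 3, 5] cursor@2
After 2 (delete_current): list=[4, 7, 9, 3, 5] cursor@4
After 3 (insert_after(20)): list=[4, 20, 7, 9, 3, 5] cursor@4
After 4 (delete_current): list=[20, 7, 9, 3, 5] cursor@20
After 5 (insert_after(36)): list=[20, 36, 7, 9, 3, 5] cursor@20
After 6 (delete_current): list=[36, 7, 9, 3, 5] cursor@36
After 7 (insert_after(28)): list=[36, 28, 7, 9, 3, 5] cursor@36
After 8 (insert_before(33)): list=[33, 36, 28, 7, 9, 3, 5] cursor@36
After 9 (insert_after(38)): list=[33, 36, 38, 28, 7, 9, 3, 5] cursor@36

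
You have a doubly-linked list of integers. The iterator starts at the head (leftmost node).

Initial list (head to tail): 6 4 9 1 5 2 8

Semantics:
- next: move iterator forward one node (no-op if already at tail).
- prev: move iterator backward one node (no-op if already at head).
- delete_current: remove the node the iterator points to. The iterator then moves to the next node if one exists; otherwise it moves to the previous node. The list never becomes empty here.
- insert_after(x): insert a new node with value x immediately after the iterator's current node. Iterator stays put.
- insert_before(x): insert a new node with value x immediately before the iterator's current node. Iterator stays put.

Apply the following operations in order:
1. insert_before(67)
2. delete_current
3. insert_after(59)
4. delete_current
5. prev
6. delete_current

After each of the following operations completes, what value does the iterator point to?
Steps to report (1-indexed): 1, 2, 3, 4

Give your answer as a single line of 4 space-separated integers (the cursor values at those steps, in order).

Answer: 6 4 4 59

Derivation:
After 1 (insert_before(67)): list=[67, 6, 4, 9, 1, 5, 2, 8] cursor@6
After 2 (delete_current): list=[67, 4, 9, 1, 5, 2, 8] cursor@4
After 3 (insert_after(59)): list=[67, 4, 59, 9, 1, 5, 2, 8] cursor@4
After 4 (delete_current): list=[67, 59, 9, 1, 5, 2, 8] cursor@59
After 5 (prev): list=[67, 59, 9, 1, 5, 2, 8] cursor@67
After 6 (delete_current): list=[59, 9, 1, 5, 2, 8] cursor@59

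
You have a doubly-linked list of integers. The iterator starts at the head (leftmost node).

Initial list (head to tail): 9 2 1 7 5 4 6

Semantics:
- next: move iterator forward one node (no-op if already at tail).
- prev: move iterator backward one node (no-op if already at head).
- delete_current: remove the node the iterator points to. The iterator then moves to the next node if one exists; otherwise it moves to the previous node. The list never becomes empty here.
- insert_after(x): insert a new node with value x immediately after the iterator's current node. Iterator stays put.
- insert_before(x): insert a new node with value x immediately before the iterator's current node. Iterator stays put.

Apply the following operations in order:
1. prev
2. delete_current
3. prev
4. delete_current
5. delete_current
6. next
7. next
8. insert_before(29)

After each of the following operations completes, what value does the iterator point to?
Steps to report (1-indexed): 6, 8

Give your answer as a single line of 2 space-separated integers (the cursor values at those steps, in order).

After 1 (prev): list=[9, 2, 1, 7, 5, 4, 6] cursor@9
After 2 (delete_current): list=[2, 1, 7, 5, 4, 6] cursor@2
After 3 (prev): list=[2, 1, 7, 5, 4, 6] cursor@2
After 4 (delete_current): list=[1, 7, 5, 4, 6] cursor@1
After 5 (delete_current): list=[7, 5, 4, 6] cursor@7
After 6 (next): list=[7, 5, 4, 6] cursor@5
After 7 (next): list=[7, 5, 4, 6] cursor@4
After 8 (insert_before(29)): list=[7, 5, 29, 4, 6] cursor@4

Answer: 5 4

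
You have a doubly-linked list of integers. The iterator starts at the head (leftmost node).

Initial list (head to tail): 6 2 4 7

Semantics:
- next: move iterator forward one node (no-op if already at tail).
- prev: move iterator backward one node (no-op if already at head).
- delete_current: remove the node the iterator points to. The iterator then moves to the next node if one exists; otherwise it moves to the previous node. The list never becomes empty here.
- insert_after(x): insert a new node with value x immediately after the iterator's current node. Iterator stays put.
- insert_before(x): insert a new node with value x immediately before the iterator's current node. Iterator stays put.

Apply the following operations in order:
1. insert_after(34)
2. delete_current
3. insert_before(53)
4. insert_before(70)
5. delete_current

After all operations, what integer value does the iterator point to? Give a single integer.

After 1 (insert_after(34)): list=[6, 34, 2, 4, 7] cursor@6
After 2 (delete_current): list=[34, 2, 4, 7] cursor@34
After 3 (insert_before(53)): list=[53, 34, 2, 4, 7] cursor@34
After 4 (insert_before(70)): list=[53, 70, 34, 2, 4, 7] cursor@34
After 5 (delete_current): list=[53, 70, 2, 4, 7] cursor@2

Answer: 2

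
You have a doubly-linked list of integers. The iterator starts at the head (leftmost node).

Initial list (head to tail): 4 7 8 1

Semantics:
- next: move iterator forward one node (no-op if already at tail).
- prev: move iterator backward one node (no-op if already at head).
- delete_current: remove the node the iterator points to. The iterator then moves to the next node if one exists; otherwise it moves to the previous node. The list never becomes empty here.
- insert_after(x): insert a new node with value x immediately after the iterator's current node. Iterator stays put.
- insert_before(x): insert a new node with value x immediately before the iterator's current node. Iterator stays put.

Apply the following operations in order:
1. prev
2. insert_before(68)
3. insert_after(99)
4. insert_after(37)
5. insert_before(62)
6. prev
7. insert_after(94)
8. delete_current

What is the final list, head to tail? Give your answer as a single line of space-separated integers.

After 1 (prev): list=[4, 7, 8, 1] cursor@4
After 2 (insert_before(68)): list=[68, 4, 7, 8, 1] cursor@4
After 3 (insert_after(99)): list=[68, 4, 99, 7, 8, 1] cursor@4
After 4 (insert_after(37)): list=[68, 4, 37, 99, 7, 8, 1] cursor@4
After 5 (insert_before(62)): list=[68, 62, 4, 37, 99, 7, 8, 1] cursor@4
After 6 (prev): list=[68, 62, 4, 37, 99, 7, 8, 1] cursor@62
After 7 (insert_after(94)): list=[68, 62, 94, 4, 37, 99, 7, 8, 1] cursor@62
After 8 (delete_current): list=[68, 94, 4, 37, 99, 7, 8, 1] cursor@94

Answer: 68 94 4 37 99 7 8 1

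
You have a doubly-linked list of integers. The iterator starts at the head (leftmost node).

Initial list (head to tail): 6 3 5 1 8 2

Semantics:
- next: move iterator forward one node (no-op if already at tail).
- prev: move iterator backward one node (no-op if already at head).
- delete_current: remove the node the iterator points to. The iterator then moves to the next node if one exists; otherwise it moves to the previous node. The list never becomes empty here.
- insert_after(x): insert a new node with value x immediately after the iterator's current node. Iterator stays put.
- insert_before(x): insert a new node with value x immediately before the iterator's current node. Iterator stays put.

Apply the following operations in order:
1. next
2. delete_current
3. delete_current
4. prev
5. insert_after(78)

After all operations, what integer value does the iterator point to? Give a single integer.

Answer: 6

Derivation:
After 1 (next): list=[6, 3, 5, 1, 8, 2] cursor@3
After 2 (delete_current): list=[6, 5, 1, 8, 2] cursor@5
After 3 (delete_current): list=[6, 1, 8, 2] cursor@1
After 4 (prev): list=[6, 1, 8, 2] cursor@6
After 5 (insert_after(78)): list=[6, 78, 1, 8, 2] cursor@6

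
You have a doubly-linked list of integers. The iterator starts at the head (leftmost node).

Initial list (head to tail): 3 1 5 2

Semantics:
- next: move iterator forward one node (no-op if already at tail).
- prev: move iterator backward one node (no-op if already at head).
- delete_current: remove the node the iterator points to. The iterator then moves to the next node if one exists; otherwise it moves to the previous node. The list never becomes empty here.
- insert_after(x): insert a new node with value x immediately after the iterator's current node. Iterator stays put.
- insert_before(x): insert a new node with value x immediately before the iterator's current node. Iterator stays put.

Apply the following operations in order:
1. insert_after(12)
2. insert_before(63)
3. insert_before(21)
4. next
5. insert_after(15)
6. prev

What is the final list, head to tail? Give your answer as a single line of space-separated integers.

Answer: 63 21 3 12 15 1 5 2

Derivation:
After 1 (insert_after(12)): list=[3, 12, 1, 5, 2] cursor@3
After 2 (insert_before(63)): list=[63, 3, 12, 1, 5, 2] cursor@3
After 3 (insert_before(21)): list=[63, 21, 3, 12, 1, 5, 2] cursor@3
After 4 (next): list=[63, 21, 3, 12, 1, 5, 2] cursor@12
After 5 (insert_after(15)): list=[63, 21, 3, 12, 15, 1, 5, 2] cursor@12
After 6 (prev): list=[63, 21, 3, 12, 15, 1, 5, 2] cursor@3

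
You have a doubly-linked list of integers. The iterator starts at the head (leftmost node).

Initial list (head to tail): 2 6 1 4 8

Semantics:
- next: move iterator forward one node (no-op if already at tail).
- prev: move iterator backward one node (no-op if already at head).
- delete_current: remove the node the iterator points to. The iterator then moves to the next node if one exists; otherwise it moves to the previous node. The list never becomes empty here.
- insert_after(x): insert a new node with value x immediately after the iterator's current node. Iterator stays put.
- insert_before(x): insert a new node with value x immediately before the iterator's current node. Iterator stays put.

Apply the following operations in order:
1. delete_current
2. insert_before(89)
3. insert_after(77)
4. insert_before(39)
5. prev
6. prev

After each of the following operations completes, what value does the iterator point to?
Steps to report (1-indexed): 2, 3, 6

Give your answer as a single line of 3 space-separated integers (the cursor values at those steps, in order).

After 1 (delete_current): list=[6, 1, 4, 8] cursor@6
After 2 (insert_before(89)): list=[89, 6, 1, 4, 8] cursor@6
After 3 (insert_after(77)): list=[89, 6, 77, 1, 4, 8] cursor@6
After 4 (insert_before(39)): list=[89, 39, 6, 77, 1, 4, 8] cursor@6
After 5 (prev): list=[89, 39, 6, 77, 1, 4, 8] cursor@39
After 6 (prev): list=[89, 39, 6, 77, 1, 4, 8] cursor@89

Answer: 6 6 89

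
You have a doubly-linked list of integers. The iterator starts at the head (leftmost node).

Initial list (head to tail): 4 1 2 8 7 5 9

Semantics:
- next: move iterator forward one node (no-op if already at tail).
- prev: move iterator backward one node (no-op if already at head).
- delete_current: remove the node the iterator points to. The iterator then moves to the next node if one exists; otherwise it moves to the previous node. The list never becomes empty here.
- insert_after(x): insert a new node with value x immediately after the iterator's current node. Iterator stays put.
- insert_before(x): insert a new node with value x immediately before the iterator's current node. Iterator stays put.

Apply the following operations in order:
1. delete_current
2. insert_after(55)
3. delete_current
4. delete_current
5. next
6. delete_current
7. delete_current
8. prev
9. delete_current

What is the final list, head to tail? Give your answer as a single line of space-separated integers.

After 1 (delete_current): list=[1, 2, 8, 7, 5, 9] cursor@1
After 2 (insert_after(55)): list=[1, 55, 2, 8, 7, 5, 9] cursor@1
After 3 (delete_current): list=[55, 2, 8, 7, 5, 9] cursor@55
After 4 (delete_current): list=[2, 8, 7, 5, 9] cursor@2
After 5 (next): list=[2, 8, 7, 5, 9] cursor@8
After 6 (delete_current): list=[2, 7, 5, 9] cursor@7
After 7 (delete_current): list=[2, 5, 9] cursor@5
After 8 (prev): list=[2, 5, 9] cursor@2
After 9 (delete_current): list=[5, 9] cursor@5

Answer: 5 9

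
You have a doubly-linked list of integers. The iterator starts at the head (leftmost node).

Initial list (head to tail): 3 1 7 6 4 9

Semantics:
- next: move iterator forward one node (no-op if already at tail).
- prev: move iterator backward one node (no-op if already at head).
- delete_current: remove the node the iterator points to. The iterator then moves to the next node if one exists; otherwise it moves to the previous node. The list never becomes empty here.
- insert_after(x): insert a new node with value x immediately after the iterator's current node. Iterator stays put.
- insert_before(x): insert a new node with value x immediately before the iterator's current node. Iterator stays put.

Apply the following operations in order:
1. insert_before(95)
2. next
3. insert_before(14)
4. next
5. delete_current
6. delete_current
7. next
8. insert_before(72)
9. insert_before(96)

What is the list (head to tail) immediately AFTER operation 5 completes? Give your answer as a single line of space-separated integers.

After 1 (insert_before(95)): list=[95, 3, 1, 7, 6, 4, 9] cursor@3
After 2 (next): list=[95, 3, 1, 7, 6, 4, 9] cursor@1
After 3 (insert_before(14)): list=[95, 3, 14, 1, 7, 6, 4, 9] cursor@1
After 4 (next): list=[95, 3, 14, 1, 7, 6, 4, 9] cursor@7
After 5 (delete_current): list=[95, 3, 14, 1, 6, 4, 9] cursor@6

Answer: 95 3 14 1 6 4 9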